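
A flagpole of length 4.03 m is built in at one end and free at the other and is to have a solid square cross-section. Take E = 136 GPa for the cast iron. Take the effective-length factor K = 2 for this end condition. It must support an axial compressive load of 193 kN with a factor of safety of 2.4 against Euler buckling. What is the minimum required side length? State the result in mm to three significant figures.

a ≈ 128 mm

Required P_cr = n·P = 2.4 × 193 = 463.2 kN
L_e = K·L = 2 × 4.03 = 8.060 m
Required I = P_cr·L_e²/(π²E) = 4.632×10^5 × 8.060² / (π² × 1.36×10^11) = 2.242×10^-5 m⁴
I_req = 2.242×10^7 mm⁴
Solid square: I = a⁴/12  ⇒  a = (12I)^(1/4) = (12×2.242×10^7)^(1/4) = 128 mm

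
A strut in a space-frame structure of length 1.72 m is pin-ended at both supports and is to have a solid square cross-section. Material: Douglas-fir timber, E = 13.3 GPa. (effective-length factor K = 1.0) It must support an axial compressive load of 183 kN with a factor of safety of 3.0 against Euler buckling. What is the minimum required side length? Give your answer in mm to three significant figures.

Required P_cr = n·P = 3.0 × 183 = 549.0 kN
L_e = K·L = 1 × 1.72 = 1.720 m
Required I = P_cr·L_e²/(π²E) = 5.490×10^5 × 1.720² / (π² × 1.33×10^10) = 1.237×10^-5 m⁴
I_req = 1.237×10^7 mm⁴
Solid square: I = a⁴/12  ⇒  a = (12I)^(1/4) = (12×1.237×10^7)^(1/4) = 110 mm

a ≈ 110 mm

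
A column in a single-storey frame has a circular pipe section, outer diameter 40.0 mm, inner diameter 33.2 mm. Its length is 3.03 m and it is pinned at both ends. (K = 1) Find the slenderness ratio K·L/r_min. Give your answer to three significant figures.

d_o = 40.0 mm, d_i = 33.2 mm
I = π(d_o⁴ − d_i⁴)/64 = π(40.0⁴ − 33.20⁴)/64 = 6.603×10^4 mm⁴
A = 390.9 mm²;  r_min = √(I/A) = √(6.603×10^4/390.9) = 13.00 mm
L_e = K·L = 1 × 3.03 m = 3.030 m = 3030.0 mm
λ = L_e / r_min = 3030.0 / 13.00 = 233

λ ≈ 233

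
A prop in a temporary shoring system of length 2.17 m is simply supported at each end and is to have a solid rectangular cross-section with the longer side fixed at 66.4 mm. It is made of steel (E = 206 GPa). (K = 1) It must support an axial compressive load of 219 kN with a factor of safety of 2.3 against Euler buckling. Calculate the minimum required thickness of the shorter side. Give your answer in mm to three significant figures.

b ≈ 59.5 mm

Required P_cr = n·P = 2.3 × 219 = 503.7 kN
L_e = K·L = 1 × 2.17 = 2.170 m
Required I = P_cr·L_e²/(π²E) = 5.037×10^5 × 2.170² / (π² × 2.06×10^11) = 1.167×10^-6 m⁴
I_req = 1.167×10^6 mm⁴
Rectangle, weak axis: I_min = h·b³/12 with h = 66.4 mm fixed  ⇒  b = (12I/h)^(1/3) = 59.5 mm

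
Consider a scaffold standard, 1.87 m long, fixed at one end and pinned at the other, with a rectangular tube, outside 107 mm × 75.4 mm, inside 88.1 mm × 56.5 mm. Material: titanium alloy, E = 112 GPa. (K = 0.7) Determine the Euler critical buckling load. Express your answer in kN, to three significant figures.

P_cr ≈ 1610 kN

Weak-axis I_min = (h_o·b_o³ − h_i·b_i³)/12 with b_o = 75.4, b_i = 56.50 mm (shorter outer/inner sides).
I_min = (107×75.4³ − 88.10×56.50³)/12 = 2.498×10^6 mm⁴
I = 2.498×10^6 mm⁴ = 2.498×10^-6 m⁴
Effective length L_e = K·L = 0.7 × 1.87 = 1.309 m
P_cr = π²EI / L_e² = π² × 112×10⁹ × 2.498×10^-6 / 1.309² = 1.612×10^6 N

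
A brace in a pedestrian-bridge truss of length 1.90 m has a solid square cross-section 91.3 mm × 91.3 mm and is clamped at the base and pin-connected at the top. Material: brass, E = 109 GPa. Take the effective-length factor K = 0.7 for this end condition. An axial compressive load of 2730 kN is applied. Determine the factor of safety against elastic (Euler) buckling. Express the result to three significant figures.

I = a⁴/12 = 91.3⁴/12 = 5.790×10^6 mm⁴
I = 5.790×10^6 mm⁴ = 5.790×10^-6 m⁴
Effective length L_e = K·L = 0.7 × 1.90 = 1.330 m
P_cr = π²EI / L_e² = π² × 109×10⁹ × 5.790×10^-6 / 1.330² = 3.521×10^6 N
Factor of safety n = P_cr / P = 3521.5 / 2730 = 1.29

n ≈ 1.29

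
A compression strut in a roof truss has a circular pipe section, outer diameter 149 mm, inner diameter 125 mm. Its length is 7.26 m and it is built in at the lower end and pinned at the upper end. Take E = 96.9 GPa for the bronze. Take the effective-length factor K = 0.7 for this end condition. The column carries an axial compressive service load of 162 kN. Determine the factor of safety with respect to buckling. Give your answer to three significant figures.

d_o = 149 mm, d_i = 125 mm
I = π(d_o⁴ − d_i⁴)/64 = π(149⁴ − 125.0⁴)/64 = 1.221×10^7 mm⁴
I = 1.221×10^7 mm⁴ = 1.221×10^-5 m⁴
Effective length L_e = K·L = 0.7 × 7.26 = 5.082 m
P_cr = π²EI / L_e² = π² × 96.9×10⁹ × 1.221×10^-5 / 5.082² = 4.521×10^5 N
Factor of safety n = P_cr / P = 452.14 / 162 = 2.79

n ≈ 2.79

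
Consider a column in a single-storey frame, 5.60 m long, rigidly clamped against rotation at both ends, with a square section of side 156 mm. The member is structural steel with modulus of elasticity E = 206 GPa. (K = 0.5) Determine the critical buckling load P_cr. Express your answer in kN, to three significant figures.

I = a⁴/12 = 156⁴/12 = 4.935×10^7 mm⁴
I = 4.935×10^7 mm⁴ = 4.935×10^-5 m⁴
Effective length L_e = K·L = 0.5 × 5.60 = 2.800 m
P_cr = π²EI / L_e² = π² × 206×10⁹ × 4.935×10^-5 / 2.800² = 1.280×10^7 N

P_cr ≈ 12800 kN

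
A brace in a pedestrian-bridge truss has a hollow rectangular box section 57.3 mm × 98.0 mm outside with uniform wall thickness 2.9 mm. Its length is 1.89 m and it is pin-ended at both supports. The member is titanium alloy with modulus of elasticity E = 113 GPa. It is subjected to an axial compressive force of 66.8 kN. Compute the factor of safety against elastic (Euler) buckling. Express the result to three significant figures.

Inner dimensions: h_i = 98.0 − 2×2.9 = 92.20 mm, b_i = 57.3 − 2×2.9 = 51.50 mm
Weak-axis I_min = (h_o·b_o³ − h_i·b_i³)/12 with b_o = 57.3, b_i = 51.50 mm (shorter outer/inner sides).
I_min = (98.0×57.3³ − 92.20×51.50³)/12 = 4.869×10^5 mm⁴
I = 4.869×10^5 mm⁴ = 4.869×10^-7 m⁴
Effective length L_e = K·L = 1 × 1.89 = 1.890 m
P_cr = π²EI / L_e² = π² × 113×10⁹ × 4.869×10^-7 / 1.890² = 1.520×10^5 N
Factor of safety n = P_cr / P = 152.03 / 66.8 = 2.28

n ≈ 2.28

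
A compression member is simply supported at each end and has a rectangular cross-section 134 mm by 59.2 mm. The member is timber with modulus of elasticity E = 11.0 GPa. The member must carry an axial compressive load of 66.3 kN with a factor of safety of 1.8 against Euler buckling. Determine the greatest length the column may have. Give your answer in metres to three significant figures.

L_max ≈ 1.45 m

Buckling occurs about the weak axis: I_min = h·b³/12 with b = 59.2 mm (the shorter side).
I_min = 134×59.2³/12 = 2.317×10^6 mm⁴
I = 2.317×10^-6 m⁴
Required critical load P_cr = n·P = 1.8 × 66.3 = 119.3 kN = 1.193×10^5 N
From P_cr = π²EI/(K·L)²:  L = (1/K)·√(π²EI/P_cr) = (1/1)·√(π²×1.10×10^10×2.317×10^-6/1.193×10^5)
L = 1.45 m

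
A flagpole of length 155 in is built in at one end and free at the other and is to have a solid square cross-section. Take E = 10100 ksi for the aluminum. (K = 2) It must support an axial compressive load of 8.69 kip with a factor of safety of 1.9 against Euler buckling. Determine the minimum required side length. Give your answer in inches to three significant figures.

Required P_cr = n·P = 1.9 × 8.69 = 16.51 kip
L_e = K·L = 2 × 155 = 310.0 in
Required I = P_cr·L_e²/(π²E) = 1.651×10^4 × 310.0² / (π² × 1.01×10^7) = 15.92 in⁴
Solid square: I = a⁴/12  ⇒  a = (12I)^(1/4) = (12×15.92)^(1/4) = 3.72 in

a ≈ 3.72 in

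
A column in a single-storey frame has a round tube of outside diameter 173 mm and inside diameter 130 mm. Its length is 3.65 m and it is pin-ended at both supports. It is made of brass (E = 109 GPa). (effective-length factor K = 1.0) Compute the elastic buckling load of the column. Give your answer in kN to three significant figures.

d_o = 173 mm, d_i = 130 mm
I = π(d_o⁴ − d_i⁴)/64 = π(173⁴ − 130.0⁴)/64 = 2.995×10^7 mm⁴
I = 2.995×10^7 mm⁴ = 2.995×10^-5 m⁴
Effective length L_e = K·L = 1 × 3.65 = 3.650 m
P_cr = π²EI / L_e² = π² × 109×10⁹ × 2.995×10^-5 / 3.650² = 2.418×10^6 N

P_cr ≈ 2420 kN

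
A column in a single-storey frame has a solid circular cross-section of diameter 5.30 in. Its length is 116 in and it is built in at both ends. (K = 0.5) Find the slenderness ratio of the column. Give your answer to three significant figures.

λ ≈ 43.8

For a solid circle r = d/4 = 5.30/4 = 1.325 in
L_e = K·L = 0.5 × 116 = 58.00 in
λ = L_e / r_min = 58.000 / 1.325 = 43.8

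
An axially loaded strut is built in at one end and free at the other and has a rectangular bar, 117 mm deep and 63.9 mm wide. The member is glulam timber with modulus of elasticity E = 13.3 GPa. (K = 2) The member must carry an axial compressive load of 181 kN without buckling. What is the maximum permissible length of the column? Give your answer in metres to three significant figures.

L_max ≈ 0.679 m

Buckling occurs about the weak axis: I_min = h·b³/12 with b = 63.9 mm (the shorter side).
I_min = 117×63.9³/12 = 2.544×10^6 mm⁴
I = 2.544×10^-6 m⁴
At the buckling limit P_cr = P = 1.810×10^5 N
From P_cr = π²EI/(K·L)²:  L = (1/K)·√(π²EI/P_cr) = (1/2)·√(π²×1.33×10^10×2.544×10^-6/1.810×10^5)
L = 0.679 m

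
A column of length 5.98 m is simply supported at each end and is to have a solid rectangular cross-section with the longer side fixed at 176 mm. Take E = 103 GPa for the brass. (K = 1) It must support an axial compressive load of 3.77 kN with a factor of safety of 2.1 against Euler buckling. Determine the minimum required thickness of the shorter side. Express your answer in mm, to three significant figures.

b ≈ 26.7 mm

Required P_cr = n·P = 2.1 × 3.77 = 7.917 kN
L_e = K·L = 1 × 5.98 = 5.980 m
Required I = P_cr·L_e²/(π²E) = 7.917×10^3 × 5.980² / (π² × 1.03×10^11) = 2.785×10^-7 m⁴
I_req = 2.785×10^5 mm⁴
Rectangle, weak axis: I_min = h·b³/12 with h = 176 mm fixed  ⇒  b = (12I/h)^(1/3) = 26.7 mm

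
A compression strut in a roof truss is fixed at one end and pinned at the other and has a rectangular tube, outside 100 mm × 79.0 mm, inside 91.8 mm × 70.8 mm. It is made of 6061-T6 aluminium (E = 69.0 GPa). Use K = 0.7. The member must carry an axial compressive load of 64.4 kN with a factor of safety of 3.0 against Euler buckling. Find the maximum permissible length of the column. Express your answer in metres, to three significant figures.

Weak-axis I_min = (h_o·b_o³ − h_i·b_i³)/12 with b_o = 79.0, b_i = 70.80 mm (shorter outer/inner sides).
I_min = (100×79.0³ − 91.80×70.80³)/12 = 1.394×10^6 mm⁴
I = 1.394×10^-6 m⁴
Required critical load P_cr = n·P = 3.0 × 64.4 = 193.2 kN = 1.932×10^5 N
From P_cr = π²EI/(K·L)²:  L = (1/K)·√(π²EI/P_cr) = (1/0.7)·√(π²×6.90×10^10×1.394×10^-6/1.932×10^5)
L = 3.17 m

L_max ≈ 3.17 m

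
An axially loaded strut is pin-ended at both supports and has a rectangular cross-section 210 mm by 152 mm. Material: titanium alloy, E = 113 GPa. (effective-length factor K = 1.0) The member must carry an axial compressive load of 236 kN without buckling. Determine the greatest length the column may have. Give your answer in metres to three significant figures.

Buckling occurs about the weak axis: I_min = h·b³/12 with b = 152 mm (the shorter side).
I_min = 210×152³/12 = 6.146×10^7 mm⁴
I = 6.146×10^-5 m⁴
At the buckling limit P_cr = P = 2.360×10^5 N
From P_cr = π²EI/(K·L)²:  L = (1/K)·√(π²EI/P_cr) = (1/1)·√(π²×1.13×10^11×6.146×10^-5/2.360×10^5)
L = 17.0 m

L_max ≈ 17.0 m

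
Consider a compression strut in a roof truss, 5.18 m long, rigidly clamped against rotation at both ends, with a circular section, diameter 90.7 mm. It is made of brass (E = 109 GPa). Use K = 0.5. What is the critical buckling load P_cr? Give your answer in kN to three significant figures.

I = πd⁴/64 = π×90.7⁴/64 = 3.322×10^6 mm⁴
I = 3.322×10^6 mm⁴ = 3.322×10^-6 m⁴
Effective length L_e = K·L = 0.5 × 5.18 = 2.590 m
P_cr = π²EI / L_e² = π² × 109×10⁹ × 3.322×10^-6 / 2.590² = 5.328×10^5 N

P_cr ≈ 533 kN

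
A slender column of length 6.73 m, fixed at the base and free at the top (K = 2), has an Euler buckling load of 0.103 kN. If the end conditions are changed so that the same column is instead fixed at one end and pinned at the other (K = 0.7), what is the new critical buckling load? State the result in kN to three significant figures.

P_cr ∝ 1/K², so P_cr,new = P_cr,old × (K_old/K_new)² = 0.103 × (2/0.7)²
= 0.103 × 8.163 = 0.841 kN

P_cr ≈ 0.841 kN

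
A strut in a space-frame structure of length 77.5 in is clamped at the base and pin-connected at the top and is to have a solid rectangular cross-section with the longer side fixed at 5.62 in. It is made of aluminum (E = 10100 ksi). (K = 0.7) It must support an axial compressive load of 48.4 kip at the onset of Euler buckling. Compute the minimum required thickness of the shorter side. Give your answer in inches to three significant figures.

b ≈ 1.45 in

L_e = K·L = 0.7 × 77.5 = 54.25 in
Required I = P_cr·L_e²/(π²E) = 4.840×10^4 × 54.25² / (π² × 1.01×10^7) = 1.429 in⁴
Rectangle, weak axis: I_min = h·b³/12 with h = 5.62 in fixed  ⇒  b = (12I/h)^(1/3) = 1.45 in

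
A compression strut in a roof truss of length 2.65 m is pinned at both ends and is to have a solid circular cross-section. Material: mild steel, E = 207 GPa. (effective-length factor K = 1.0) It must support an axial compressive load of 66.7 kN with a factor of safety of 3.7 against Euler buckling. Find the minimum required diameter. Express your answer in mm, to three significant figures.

d ≈ 64.5 mm

Required P_cr = n·P = 3.7 × 66.7 = 246.8 kN
L_e = K·L = 1 × 2.65 = 2.650 m
Required I = P_cr·L_e²/(π²E) = 2.468×10^5 × 2.650² / (π² × 2.07×10^11) = 8.483×10^-7 m⁴
I_req = 8.483×10^5 mm⁴
Solid circle: I = πd⁴/64  ⇒  d = (64I/π)^(1/4) = (64×8.483×10^5/π)^(1/4) = 64.5 mm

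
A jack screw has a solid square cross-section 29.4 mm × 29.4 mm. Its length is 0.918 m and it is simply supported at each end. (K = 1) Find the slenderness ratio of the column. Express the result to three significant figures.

I = a⁴/12 = 29.4⁴/12 = 6.226×10^4 mm⁴
A = 864.4 mm²;  r_min = √(I/A) = √(6.226×10^4/864.4) = 8.487 mm
L_e = K·L = 1 × 0.918 m = 0.9180 m = 918.00 mm
λ = L_e / r_min = 918.00 / 8.487 = 108

λ ≈ 108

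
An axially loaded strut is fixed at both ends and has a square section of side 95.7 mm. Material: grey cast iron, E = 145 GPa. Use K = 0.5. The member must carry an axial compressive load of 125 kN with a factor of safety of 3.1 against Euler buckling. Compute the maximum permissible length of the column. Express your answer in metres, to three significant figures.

I = a⁴/12 = 95.7⁴/12 = 6.990×10^6 mm⁴
I = 6.990×10^-6 m⁴
Required critical load P_cr = n·P = 3.1 × 125 = 387.5 kN = 3.875×10^5 N
From P_cr = π²EI/(K·L)²:  L = (1/K)·√(π²EI/P_cr) = (1/0.5)·√(π²×1.45×10^11×6.990×10^-6/3.875×10^5)
L = 10.2 m

L_max ≈ 10.2 m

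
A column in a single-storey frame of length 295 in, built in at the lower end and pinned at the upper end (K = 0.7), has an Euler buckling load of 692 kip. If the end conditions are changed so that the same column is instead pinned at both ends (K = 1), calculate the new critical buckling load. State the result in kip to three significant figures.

P_cr ≈ 339 kip

P_cr ∝ 1/K², so P_cr,new = P_cr,old × (K_old/K_new)² = 692 × (0.7/1)²
= 692 × 0.4900 = 339 kip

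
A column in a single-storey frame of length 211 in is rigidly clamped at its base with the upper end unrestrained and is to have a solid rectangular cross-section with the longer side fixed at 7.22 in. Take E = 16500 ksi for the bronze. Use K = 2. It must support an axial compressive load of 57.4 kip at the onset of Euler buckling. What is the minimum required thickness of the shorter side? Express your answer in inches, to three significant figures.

L_e = K·L = 2 × 211 = 422.0 in
Required I = P_cr·L_e²/(π²E) = 5.740×10^4 × 422.0² / (π² × 1.65×10^7) = 62.77 in⁴
Rectangle, weak axis: I_min = h·b³/12 with h = 7.22 in fixed  ⇒  b = (12I/h)^(1/3) = 4.71 in

b ≈ 4.71 in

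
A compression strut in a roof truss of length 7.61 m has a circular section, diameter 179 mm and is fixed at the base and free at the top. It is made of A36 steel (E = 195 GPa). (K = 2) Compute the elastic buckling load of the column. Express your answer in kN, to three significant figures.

I = πd⁴/64 = π×179⁴/64 = 5.039×10^7 mm⁴
I = 5.039×10^7 mm⁴ = 5.039×10^-5 m⁴
Effective length L_e = K·L = 2 × 7.61 = 15.22 m
P_cr = π²EI / L_e² = π² × 195×10⁹ × 5.039×10^-5 / 15.22² = 4.187×10^5 N

P_cr ≈ 419 kN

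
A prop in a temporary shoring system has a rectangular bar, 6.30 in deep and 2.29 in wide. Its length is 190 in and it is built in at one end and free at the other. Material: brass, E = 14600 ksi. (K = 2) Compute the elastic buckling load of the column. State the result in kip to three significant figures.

P_cr ≈ 6.29 kip

Buckling occurs about the weak axis: I_min = h·b³/12 with b = 2.29 in (the shorter side).
I_min = 6.30×2.29³/12 = 6.305 in⁴
Effective length L_e = K·L = 2 × 190 = 380.0 in
P_cr = π²EI / L_e² = π² × 14600×10³ × 6.305 / 380.0² = 6.291×10^3 lb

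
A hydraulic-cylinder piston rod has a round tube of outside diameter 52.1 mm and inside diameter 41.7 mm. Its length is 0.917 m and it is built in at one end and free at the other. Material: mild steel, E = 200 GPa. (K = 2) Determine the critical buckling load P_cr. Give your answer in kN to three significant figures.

P_cr ≈ 125 kN

d_o = 52.1 mm, d_i = 41.7 mm
I = π(d_o⁴ − d_i⁴)/64 = π(52.1⁴ − 41.70⁴)/64 = 2.132×10^5 mm⁴
I = 2.132×10^5 mm⁴ = 2.132×10^-7 m⁴
Effective length L_e = K·L = 2 × 0.917 = 1.834 m
P_cr = π²EI / L_e² = π² × 200×10⁹ × 2.132×10^-7 / 1.834² = 1.251×10^5 N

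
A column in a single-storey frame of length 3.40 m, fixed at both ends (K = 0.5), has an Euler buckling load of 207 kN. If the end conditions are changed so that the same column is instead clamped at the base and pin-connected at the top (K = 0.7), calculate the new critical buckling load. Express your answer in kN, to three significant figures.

P_cr ∝ 1/K², so P_cr,new = P_cr,old × (K_old/K_new)² = 207 × (0.5/0.7)²
= 207 × 0.5102 = 106 kN

P_cr ≈ 106 kN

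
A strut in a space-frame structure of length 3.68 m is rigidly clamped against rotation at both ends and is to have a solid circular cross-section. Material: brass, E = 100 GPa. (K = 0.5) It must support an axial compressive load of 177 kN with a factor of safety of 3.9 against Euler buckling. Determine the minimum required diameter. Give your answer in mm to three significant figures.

d ≈ 83.3 mm

Required P_cr = n·P = 3.9 × 177 = 690.3 kN
L_e = K·L = 0.5 × 3.68 = 1.840 m
Required I = P_cr·L_e²/(π²E) = 6.903×10^5 × 1.840² / (π² × 1.00×10^11) = 2.368×10^-6 m⁴
I_req = 2.368×10^6 mm⁴
Solid circle: I = πd⁴/64  ⇒  d = (64I/π)^(1/4) = (64×2.368×10^6/π)^(1/4) = 83.3 mm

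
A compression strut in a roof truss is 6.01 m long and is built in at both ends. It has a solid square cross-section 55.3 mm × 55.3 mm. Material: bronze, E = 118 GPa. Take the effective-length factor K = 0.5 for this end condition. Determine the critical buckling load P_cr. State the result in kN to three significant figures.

P_cr ≈ 101 kN

I = a⁴/12 = 55.3⁴/12 = 7.793×10^5 mm⁴
I = 7.793×10^5 mm⁴ = 7.793×10^-7 m⁴
Effective length L_e = K·L = 0.5 × 6.01 = 3.005 m
P_cr = π²EI / L_e² = π² × 118×10⁹ × 7.793×10^-7 / 3.005² = 1.005×10^5 N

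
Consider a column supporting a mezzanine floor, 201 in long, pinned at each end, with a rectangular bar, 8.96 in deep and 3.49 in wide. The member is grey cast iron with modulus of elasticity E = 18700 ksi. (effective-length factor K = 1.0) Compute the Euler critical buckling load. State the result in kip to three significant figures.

Buckling occurs about the weak axis: I_min = h·b³/12 with b = 3.49 in (the shorter side).
I_min = 8.96×3.49³/12 = 31.74 in⁴
Effective length L_e = K·L = 1 × 201 = 201.0 in
P_cr = π²EI / L_e² = π² × 18700×10³ × 31.74 / 201.0² = 1.450×10^5 lb

P_cr ≈ 145 kip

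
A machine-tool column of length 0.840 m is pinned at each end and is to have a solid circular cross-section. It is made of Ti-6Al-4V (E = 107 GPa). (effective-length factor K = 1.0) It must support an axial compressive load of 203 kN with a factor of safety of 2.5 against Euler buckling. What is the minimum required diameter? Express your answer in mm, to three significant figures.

Required P_cr = n·P = 2.5 × 203 = 507.5 kN
L_e = K·L = 1 × 0.840 = 0.8400 m
Required I = P_cr·L_e²/(π²E) = 5.075×10^5 × 0.8400² / (π² × 1.07×10^11) = 3.391×10^-7 m⁴
I_req = 3.391×10^5 mm⁴
Solid circle: I = πd⁴/64  ⇒  d = (64I/π)^(1/4) = (64×3.391×10^5/π)^(1/4) = 51.3 mm

d ≈ 51.3 mm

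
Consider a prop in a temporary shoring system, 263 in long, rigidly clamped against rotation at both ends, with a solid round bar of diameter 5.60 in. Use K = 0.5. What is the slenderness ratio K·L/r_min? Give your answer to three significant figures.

For a solid circle r = d/4 = 5.60/4 = 1.400 in
L_e = K·L = 0.5 × 263 = 131.5 in
λ = L_e / r_min = 131.50 / 1.400 = 93.9

λ ≈ 93.9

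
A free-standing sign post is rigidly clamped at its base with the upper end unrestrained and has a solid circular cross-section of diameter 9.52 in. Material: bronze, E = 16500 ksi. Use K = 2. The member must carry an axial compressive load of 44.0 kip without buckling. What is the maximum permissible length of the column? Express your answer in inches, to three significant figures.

I = πd⁴/64 = π×9.52⁴/64 = 403.2 in⁴
At the buckling limit P_cr = P = 4.400×10^4 lb
From P_cr = π²EI/(K·L)²:  L = (1/K)·√(π²EI/P_cr) = (1/2)·√(π²×1.65×10^7×403.2/4.400×10^4)
L = 611 in

L_max ≈ 611 in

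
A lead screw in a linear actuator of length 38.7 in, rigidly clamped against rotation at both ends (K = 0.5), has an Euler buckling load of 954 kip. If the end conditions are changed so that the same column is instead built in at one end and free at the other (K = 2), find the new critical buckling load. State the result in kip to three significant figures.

P_cr ∝ 1/K², so P_cr,new = P_cr,old × (K_old/K_new)² = 954 × (0.5/2)²
= 954 × 0.06250 = 59.6 kip

P_cr ≈ 59.6 kip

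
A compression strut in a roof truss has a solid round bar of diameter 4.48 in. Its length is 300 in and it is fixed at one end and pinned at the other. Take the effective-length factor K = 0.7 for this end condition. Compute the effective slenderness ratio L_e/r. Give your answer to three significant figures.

λ ≈ 187

For a solid circle r = d/4 = 4.48/4 = 1.120 in
L_e = K·L = 0.7 × 300 = 210.0 in
λ = L_e / r_min = 210.00 / 1.120 = 187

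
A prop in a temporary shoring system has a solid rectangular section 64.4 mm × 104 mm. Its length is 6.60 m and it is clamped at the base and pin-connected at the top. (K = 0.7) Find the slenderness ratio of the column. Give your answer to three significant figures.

λ ≈ 249

Buckling occurs about the weak axis: I_min = h·b³/12 with b = 64.4 mm (the shorter side).
I_min = 104×64.4³/12 = 2.315×10^6 mm⁴
A = 6.698×10^3 mm²;  r_min = √(I/A) = √(2.315×10^6/6.698×10^3) = 18.59 mm
L_e = K·L = 0.7 × 6.60 m = 4.620 m = 4620.0 mm
λ = L_e / r_min = 4620.0 / 18.59 = 249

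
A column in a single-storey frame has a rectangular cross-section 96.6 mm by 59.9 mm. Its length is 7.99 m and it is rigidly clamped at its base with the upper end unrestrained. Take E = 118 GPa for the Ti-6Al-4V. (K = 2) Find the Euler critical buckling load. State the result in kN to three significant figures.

P_cr ≈ 7.89 kN

Buckling occurs about the weak axis: I_min = h·b³/12 with b = 59.9 mm (the shorter side).
I_min = 96.6×59.9³/12 = 1.730×10^6 mm⁴
I = 1.730×10^6 mm⁴ = 1.730×10^-6 m⁴
Effective length L_e = K·L = 2 × 7.99 = 15.98 m
P_cr = π²EI / L_e² = π² × 118×10⁹ × 1.730×10^-6 / 15.98² = 7.891×10^3 N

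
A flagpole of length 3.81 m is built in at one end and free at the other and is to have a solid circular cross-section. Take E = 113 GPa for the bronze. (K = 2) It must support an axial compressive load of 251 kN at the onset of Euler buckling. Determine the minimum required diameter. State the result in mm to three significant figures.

L_e = K·L = 2 × 3.81 = 7.620 m
Required I = P_cr·L_e²/(π²E) = 2.510×10^5 × 7.620² / (π² × 1.13×10^11) = 1.307×10^-5 m⁴
I_req = 1.307×10^7 mm⁴
Solid circle: I = πd⁴/64  ⇒  d = (64I/π)^(1/4) = (64×1.307×10^7/π)^(1/4) = 128 mm

d ≈ 128 mm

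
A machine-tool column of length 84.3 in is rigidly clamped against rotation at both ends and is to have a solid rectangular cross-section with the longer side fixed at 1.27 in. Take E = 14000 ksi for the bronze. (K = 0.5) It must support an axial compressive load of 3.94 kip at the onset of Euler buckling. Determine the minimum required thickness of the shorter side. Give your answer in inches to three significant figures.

b ≈ 0.782 in

L_e = K·L = 0.5 × 84.3 = 42.15 in
Required I = P_cr·L_e²/(π²E) = 3.940×10^3 × 42.15² / (π² × 1.40×10^7) = 5.066×10^-2 in⁴
Rectangle, weak axis: I_min = h·b³/12 with h = 1.27 in fixed  ⇒  b = (12I/h)^(1/3) = 0.782 in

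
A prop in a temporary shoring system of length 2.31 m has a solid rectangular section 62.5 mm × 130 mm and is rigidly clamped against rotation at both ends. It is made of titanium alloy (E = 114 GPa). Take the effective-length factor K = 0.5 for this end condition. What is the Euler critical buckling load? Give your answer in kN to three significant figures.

P_cr ≈ 2230 kN

Buckling occurs about the weak axis: I_min = h·b³/12 with b = 62.5 mm (the shorter side).
I_min = 130×62.5³/12 = 2.645×10^6 mm⁴
I = 2.645×10^6 mm⁴ = 2.645×10^-6 m⁴
Effective length L_e = K·L = 0.5 × 2.31 = 1.155 m
P_cr = π²EI / L_e² = π² × 114×10⁹ × 2.645×10^-6 / 1.155² = 2.231×10^6 N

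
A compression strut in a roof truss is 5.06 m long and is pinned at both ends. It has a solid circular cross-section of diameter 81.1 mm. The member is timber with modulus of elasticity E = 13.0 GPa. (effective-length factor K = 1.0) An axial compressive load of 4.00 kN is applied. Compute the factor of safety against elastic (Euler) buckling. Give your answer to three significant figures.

I = πd⁴/64 = π×81.1⁴/64 = 2.124×10^6 mm⁴
I = 2.124×10^6 mm⁴ = 2.124×10^-6 m⁴
Effective length L_e = K·L = 1 × 5.06 = 5.060 m
P_cr = π²EI / L_e² = π² × 13.0×10⁹ × 2.124×10^-6 / 5.060² = 1.064×10^4 N
Factor of safety n = P_cr / P = 10.641 / 4.00 = 2.66

n ≈ 2.66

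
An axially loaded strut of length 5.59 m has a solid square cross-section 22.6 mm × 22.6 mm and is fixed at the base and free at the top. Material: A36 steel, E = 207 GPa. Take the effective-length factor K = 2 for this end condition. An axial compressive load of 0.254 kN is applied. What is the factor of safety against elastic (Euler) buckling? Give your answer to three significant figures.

I = a⁴/12 = 22.6⁴/12 = 2.174×10^4 mm⁴
I = 2.174×10^4 mm⁴ = 2.174×10^-8 m⁴
Effective length L_e = K·L = 2 × 5.59 = 11.18 m
P_cr = π²EI / L_e² = π² × 207×10⁹ × 2.174×10^-8 / 11.18² = 355.3 N
Factor of safety n = P_cr / P = 0.35534 / 0.254 = 1.40

n ≈ 1.40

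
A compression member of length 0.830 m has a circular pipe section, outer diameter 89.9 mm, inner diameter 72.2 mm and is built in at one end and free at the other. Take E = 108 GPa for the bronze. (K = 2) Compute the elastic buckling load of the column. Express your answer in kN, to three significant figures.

P_cr ≈ 724 kN

d_o = 89.9 mm, d_i = 72.2 mm
I = π(d_o⁴ − d_i⁴)/64 = π(89.9⁴ − 72.20⁴)/64 = 1.872×10^6 mm⁴
I = 1.872×10^6 mm⁴ = 1.872×10^-6 m⁴
Effective length L_e = K·L = 2 × 0.830 = 1.660 m
P_cr = π²EI / L_e² = π² × 108×10⁹ × 1.872×10^-6 / 1.660² = 7.243×10^5 N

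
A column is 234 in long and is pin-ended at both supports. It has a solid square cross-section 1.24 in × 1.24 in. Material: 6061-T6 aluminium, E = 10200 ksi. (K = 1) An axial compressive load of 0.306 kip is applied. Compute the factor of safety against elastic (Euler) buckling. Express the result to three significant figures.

n ≈ 1.18

I = a⁴/12 = 1.24⁴/12 = 0.1970 in⁴
Effective length L_e = K·L = 1 × 234 = 234.0 in
P_cr = π²EI / L_e² = π² × 10200×10³ × 0.1970 / 234.0² = 362.2 lb
Factor of safety n = P_cr / P = 0.36222 / 0.306 = 1.18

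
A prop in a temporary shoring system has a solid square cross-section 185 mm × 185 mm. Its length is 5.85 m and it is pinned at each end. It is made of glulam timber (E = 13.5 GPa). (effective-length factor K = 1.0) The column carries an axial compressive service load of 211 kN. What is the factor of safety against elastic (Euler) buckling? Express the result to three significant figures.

I = a⁴/12 = 185⁴/12 = 9.761×10^7 mm⁴
I = 9.761×10^7 mm⁴ = 9.761×10^-5 m⁴
Effective length L_e = K·L = 1 × 5.85 = 5.850 m
P_cr = π²EI / L_e² = π² × 13.5×10⁹ × 9.761×10^-5 / 5.850² = 3.800×10^5 N
Factor of safety n = P_cr / P = 380.04 / 211 = 1.80

n ≈ 1.80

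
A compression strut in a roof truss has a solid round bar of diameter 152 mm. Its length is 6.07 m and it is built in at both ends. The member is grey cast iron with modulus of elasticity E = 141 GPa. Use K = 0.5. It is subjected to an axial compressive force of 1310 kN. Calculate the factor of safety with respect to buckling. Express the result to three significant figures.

n ≈ 3.02

I = πd⁴/64 = π×152⁴/64 = 2.620×10^7 mm⁴
I = 2.620×10^7 mm⁴ = 2.620×10^-5 m⁴
Effective length L_e = K·L = 0.5 × 6.07 = 3.035 m
P_cr = π²EI / L_e² = π² × 141×10⁹ × 2.620×10^-5 / 3.035² = 3.959×10^6 N
Factor of safety n = P_cr / P = 3958.6 / 1310 = 3.02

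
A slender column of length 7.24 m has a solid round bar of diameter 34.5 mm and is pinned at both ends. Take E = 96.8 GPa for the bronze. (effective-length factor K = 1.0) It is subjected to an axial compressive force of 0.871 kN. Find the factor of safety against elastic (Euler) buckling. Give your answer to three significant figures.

n ≈ 1.46

I = πd⁴/64 = π×34.5⁴/64 = 6.954×10^4 mm⁴
I = 6.954×10^4 mm⁴ = 6.954×10^-8 m⁴
Effective length L_e = K·L = 1 × 7.24 = 7.240 m
P_cr = π²EI / L_e² = π² × 96.8×10⁹ × 6.954×10^-8 / 7.240² = 1.267×10^3 N
Factor of safety n = P_cr / P = 1.2675 / 0.871 = 1.46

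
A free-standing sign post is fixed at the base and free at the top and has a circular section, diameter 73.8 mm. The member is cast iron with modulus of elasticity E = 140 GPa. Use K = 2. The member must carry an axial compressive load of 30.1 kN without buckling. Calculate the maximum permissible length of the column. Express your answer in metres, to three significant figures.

L_max ≈ 4.09 m

I = πd⁴/64 = π×73.8⁴/64 = 1.456×10^6 mm⁴
I = 1.456×10^-6 m⁴
At the buckling limit P_cr = P = 3.010×10^4 N
From P_cr = π²EI/(K·L)²:  L = (1/K)·√(π²EI/P_cr) = (1/2)·√(π²×1.40×10^11×1.456×10^-6/3.010×10^4)
L = 4.09 m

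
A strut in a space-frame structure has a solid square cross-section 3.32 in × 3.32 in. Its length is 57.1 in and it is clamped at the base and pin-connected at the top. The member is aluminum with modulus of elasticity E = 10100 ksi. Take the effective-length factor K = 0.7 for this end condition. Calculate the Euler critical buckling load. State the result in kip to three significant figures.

P_cr ≈ 632 kip

I = a⁴/12 = 3.32⁴/12 = 10.12 in⁴
Effective length L_e = K·L = 0.7 × 57.1 = 39.97 in
P_cr = π²EI / L_e² = π² × 10100×10³ × 10.12 / 39.97² = 6.317×10^5 lb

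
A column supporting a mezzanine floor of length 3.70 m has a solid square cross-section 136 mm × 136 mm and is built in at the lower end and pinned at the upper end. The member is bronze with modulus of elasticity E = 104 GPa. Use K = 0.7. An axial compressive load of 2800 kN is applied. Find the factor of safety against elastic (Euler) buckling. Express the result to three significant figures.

n ≈ 1.56

I = a⁴/12 = 136⁴/12 = 2.851×10^7 mm⁴
I = 2.851×10^7 mm⁴ = 2.851×10^-5 m⁴
Effective length L_e = K·L = 0.7 × 3.70 = 2.590 m
P_cr = π²EI / L_e² = π² × 104×10⁹ × 2.851×10^-5 / 2.590² = 4.362×10^6 N
Factor of safety n = P_cr / P = 4362.2 / 2800 = 1.56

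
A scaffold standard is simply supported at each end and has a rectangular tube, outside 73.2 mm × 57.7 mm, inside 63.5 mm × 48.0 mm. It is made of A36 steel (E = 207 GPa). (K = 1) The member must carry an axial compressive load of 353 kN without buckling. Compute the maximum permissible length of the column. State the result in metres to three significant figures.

L_max ≈ 1.84 m

Weak-axis I_min = (h_o·b_o³ − h_i·b_i³)/12 with b_o = 57.7, b_i = 48.00 mm (shorter outer/inner sides).
I_min = (73.2×57.7³ − 63.50×48.00³)/12 = 5.866×10^5 mm⁴
I = 5.866×10^-7 m⁴
At the buckling limit P_cr = P = 3.530×10^5 N
From P_cr = π²EI/(K·L)²:  L = (1/K)·√(π²EI/P_cr) = (1/1)·√(π²×2.07×10^11×5.866×10^-7/3.530×10^5)
L = 1.84 m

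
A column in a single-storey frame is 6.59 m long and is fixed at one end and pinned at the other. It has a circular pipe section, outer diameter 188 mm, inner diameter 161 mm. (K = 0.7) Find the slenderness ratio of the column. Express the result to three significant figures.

d_o = 188 mm, d_i = 161 mm
I = π(d_o⁴ − d_i⁴)/64 = π(188⁴ − 161.0⁴)/64 = 2.834×10^7 mm⁴
A = 7.401×10^3 mm²;  r_min = √(I/A) = √(2.834×10^7/7.401×10^3) = 61.88 mm
L_e = K·L = 0.7 × 6.59 m = 4.613 m = 4613.0 mm
λ = L_e / r_min = 4613.0 / 61.88 = 74.5

λ ≈ 74.5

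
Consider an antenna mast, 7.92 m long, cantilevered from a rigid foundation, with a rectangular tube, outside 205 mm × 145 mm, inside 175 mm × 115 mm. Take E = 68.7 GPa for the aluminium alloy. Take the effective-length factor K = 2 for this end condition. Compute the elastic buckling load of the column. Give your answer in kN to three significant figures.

P_cr ≈ 80.8 kN

Weak-axis I_min = (h_o·b_o³ − h_i·b_i³)/12 with b_o = 145, b_i = 115.0 mm (shorter outer/inner sides).
I_min = (205×145³ − 175.0×115.0³)/12 = 2.990×10^7 mm⁴
I = 2.990×10^7 mm⁴ = 2.990×10^-5 m⁴
Effective length L_e = K·L = 2 × 7.92 = 15.84 m
P_cr = π²EI / L_e² = π² × 68.7×10⁹ × 2.990×10^-5 / 15.84² = 8.080×10^4 N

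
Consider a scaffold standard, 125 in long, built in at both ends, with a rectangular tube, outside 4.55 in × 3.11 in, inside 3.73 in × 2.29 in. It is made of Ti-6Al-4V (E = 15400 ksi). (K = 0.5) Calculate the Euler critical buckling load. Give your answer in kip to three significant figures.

P_cr ≈ 299 kip

Weak-axis I_min = (h_o·b_o³ − h_i·b_i³)/12 with b_o = 3.11, b_i = 2.290 in (shorter outer/inner sides).
I_min = (4.55×3.11³ − 3.730×2.290³)/12 = 7.673 in⁴
Effective length L_e = K·L = 0.5 × 125 = 62.50 in
P_cr = π²EI / L_e² = π² × 15400×10³ × 7.673 / 62.50² = 2.985×10^5 lb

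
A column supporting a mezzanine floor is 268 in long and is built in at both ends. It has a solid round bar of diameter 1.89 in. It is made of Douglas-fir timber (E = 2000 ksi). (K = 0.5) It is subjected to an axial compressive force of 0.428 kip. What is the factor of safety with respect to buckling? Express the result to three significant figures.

n ≈ 1.61

I = πd⁴/64 = π×1.89⁴/64 = 0.6264 in⁴
Effective length L_e = K·L = 0.5 × 268 = 134.0 in
P_cr = π²EI / L_e² = π² × 2000×10³ × 0.6264 / 134.0² = 688.6 lb
Factor of safety n = P_cr / P = 0.68855 / 0.428 = 1.61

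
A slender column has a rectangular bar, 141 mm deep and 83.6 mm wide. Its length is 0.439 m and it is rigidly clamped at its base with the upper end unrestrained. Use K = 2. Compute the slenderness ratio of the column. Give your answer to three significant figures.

λ ≈ 36.4

For a rectangle r_min = b/√12 = 83.6/√12 = 24.13 mm
L_e = K·L = 2 × 0.439 m = 0.8780 m = 878.00 mm
λ = L_e / r_min = 878.00 / 24.13 = 36.4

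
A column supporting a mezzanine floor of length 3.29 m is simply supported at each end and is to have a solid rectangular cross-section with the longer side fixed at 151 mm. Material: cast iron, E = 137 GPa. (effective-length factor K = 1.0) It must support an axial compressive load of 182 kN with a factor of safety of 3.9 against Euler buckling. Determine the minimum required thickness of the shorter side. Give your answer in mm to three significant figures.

Required P_cr = n·P = 3.9 × 182 = 709.8 kN
L_e = K·L = 1 × 3.29 = 3.290 m
Required I = P_cr·L_e²/(π²E) = 7.098×10^5 × 3.290² / (π² × 1.37×10^11) = 5.682×10^-6 m⁴
I_req = 5.682×10^6 mm⁴
Rectangle, weak axis: I_min = h·b³/12 with h = 151 mm fixed  ⇒  b = (12I/h)^(1/3) = 76.7 mm

b ≈ 76.7 mm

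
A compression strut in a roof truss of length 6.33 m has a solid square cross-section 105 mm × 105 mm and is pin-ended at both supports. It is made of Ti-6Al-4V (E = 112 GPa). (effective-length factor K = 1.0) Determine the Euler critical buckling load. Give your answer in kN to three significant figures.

P_cr ≈ 279 kN

I = a⁴/12 = 105⁴/12 = 1.013×10^7 mm⁴
I = 1.013×10^7 mm⁴ = 1.013×10^-5 m⁴
Effective length L_e = K·L = 1 × 6.33 = 6.330 m
P_cr = π²EI / L_e² = π² × 112×10⁹ × 1.013×10^-5 / 6.330² = 2.794×10^5 N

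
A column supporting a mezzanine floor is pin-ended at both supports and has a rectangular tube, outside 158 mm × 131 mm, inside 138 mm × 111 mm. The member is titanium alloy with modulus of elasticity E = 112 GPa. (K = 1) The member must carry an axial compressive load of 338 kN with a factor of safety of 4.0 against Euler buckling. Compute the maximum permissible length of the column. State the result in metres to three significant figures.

Weak-axis I_min = (h_o·b_o³ − h_i·b_i³)/12 with b_o = 131, b_i = 111.0 mm (shorter outer/inner sides).
I_min = (158×131³ − 138.0×111.0³)/12 = 1.387×10^7 mm⁴
I = 1.387×10^-5 m⁴
Required critical load P_cr = n·P = 4.0 × 338 = 1352 kN = 1.352×10^6 N
From P_cr = π²EI/(K·L)²:  L = (1/K)·√(π²EI/P_cr) = (1/1)·√(π²×1.12×10^11×1.387×10^-5/1.352×10^6)
L = 3.37 m

L_max ≈ 3.37 m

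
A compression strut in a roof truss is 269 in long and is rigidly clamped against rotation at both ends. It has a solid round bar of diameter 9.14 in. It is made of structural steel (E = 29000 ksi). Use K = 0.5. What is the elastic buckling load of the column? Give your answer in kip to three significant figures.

I = πd⁴/64 = π×9.14⁴/64 = 342.6 in⁴
Effective length L_e = K·L = 0.5 × 269 = 134.5 in
P_cr = π²EI / L_e² = π² × 29000×10³ × 342.6 / 134.5² = 5.420×10^6 lb

P_cr ≈ 5420 kip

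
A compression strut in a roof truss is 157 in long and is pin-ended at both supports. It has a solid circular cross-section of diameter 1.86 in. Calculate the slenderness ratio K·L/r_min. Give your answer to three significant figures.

λ ≈ 338

I = πd⁴/64 = π×1.86⁴/64 = 0.5875 in⁴
A = 2.717 in²;  r_min = √(I/A) = √(0.5875/2.717) = 0.4650 in
L_e = K·L = 1 × 157 = 157.0 in
λ = L_e / r_min = 157.00 / 0.4650 = 338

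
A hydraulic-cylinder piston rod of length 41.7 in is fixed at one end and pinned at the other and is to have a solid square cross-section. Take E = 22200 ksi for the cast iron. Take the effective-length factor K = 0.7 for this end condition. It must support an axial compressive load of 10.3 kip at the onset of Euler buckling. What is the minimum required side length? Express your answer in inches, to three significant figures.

a ≈ 0.833 in

L_e = K·L = 0.7 × 41.7 = 29.19 in
Required I = P_cr·L_e²/(π²E) = 1.030×10^4 × 29.19² / (π² × 2.22×10^7) = 4.005×10^-2 in⁴
Solid square: I = a⁴/12  ⇒  a = (12I)^(1/4) = (12×4.005×10^-2)^(1/4) = 0.833 in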